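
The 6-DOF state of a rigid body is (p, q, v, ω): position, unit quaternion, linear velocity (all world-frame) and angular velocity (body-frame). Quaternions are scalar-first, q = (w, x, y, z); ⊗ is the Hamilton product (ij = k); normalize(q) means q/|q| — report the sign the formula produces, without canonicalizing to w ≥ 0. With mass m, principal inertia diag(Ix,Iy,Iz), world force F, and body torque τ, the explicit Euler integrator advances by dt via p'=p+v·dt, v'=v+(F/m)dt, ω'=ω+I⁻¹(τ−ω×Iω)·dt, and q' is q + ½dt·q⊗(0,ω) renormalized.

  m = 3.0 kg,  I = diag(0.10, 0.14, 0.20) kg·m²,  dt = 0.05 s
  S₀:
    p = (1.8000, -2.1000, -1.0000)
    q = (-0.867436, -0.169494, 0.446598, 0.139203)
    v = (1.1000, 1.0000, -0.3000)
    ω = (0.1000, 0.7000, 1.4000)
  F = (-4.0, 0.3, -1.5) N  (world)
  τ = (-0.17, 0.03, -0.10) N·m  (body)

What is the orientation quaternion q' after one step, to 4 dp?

Hamilton product q⊗(0,ω) = (-0.4905534, 0.4410515, -0.3559933, -1.3777160)
q + ½dt·q⊗(0,ω), renormalized = (-0.8790, -0.1583, 0.4374, 0.1047)

q' = (-0.8790, -0.1583, 0.4374, 0.1047)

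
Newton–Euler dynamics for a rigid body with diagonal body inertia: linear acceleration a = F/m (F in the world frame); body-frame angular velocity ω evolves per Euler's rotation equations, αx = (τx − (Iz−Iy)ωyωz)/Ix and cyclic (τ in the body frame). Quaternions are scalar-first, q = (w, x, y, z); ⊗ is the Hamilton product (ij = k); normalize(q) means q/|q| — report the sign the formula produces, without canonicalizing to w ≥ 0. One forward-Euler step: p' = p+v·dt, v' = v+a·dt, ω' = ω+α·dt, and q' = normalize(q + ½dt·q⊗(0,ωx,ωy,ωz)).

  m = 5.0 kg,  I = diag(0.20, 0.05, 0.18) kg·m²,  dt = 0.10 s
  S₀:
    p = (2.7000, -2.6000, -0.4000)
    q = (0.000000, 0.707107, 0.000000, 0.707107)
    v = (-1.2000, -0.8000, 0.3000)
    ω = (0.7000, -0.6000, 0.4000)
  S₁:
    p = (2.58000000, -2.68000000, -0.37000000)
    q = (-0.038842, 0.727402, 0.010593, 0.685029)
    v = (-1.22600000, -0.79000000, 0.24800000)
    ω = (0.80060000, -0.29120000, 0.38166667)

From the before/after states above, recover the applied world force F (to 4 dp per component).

F = (-1.3000, 0.5000, -2.6000)

velocity change Δv = (-0.02600000, 0.01000000, -0.05200000)
F = m·Δv/dt = (-1.3000, 0.5000, -2.6000)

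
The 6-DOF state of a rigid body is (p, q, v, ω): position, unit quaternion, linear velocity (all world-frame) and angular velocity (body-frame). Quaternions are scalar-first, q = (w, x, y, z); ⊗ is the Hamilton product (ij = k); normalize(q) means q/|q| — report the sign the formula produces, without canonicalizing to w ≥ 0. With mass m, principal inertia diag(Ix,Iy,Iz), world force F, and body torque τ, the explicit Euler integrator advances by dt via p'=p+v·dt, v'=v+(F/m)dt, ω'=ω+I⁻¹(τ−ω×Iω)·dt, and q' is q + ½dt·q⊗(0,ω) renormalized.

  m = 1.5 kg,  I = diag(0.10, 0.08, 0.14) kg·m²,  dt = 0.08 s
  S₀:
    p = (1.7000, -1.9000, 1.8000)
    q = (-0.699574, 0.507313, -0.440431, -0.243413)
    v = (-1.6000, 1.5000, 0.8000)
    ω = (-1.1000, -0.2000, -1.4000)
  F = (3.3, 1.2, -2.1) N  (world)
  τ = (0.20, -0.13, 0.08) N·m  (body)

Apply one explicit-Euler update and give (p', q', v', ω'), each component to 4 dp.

a = (2.2000, 0.8000, -1.4000)
p + v·dt = (1.5720, -1.7800, 1.8640)
v' = v + a·dt = (-1.4240, 1.5640, 0.6880)
precession coupling ω×(Iω) = (0.0168, -0.0616, -0.0044)
angular accel α = (1.8320, -0.8550, 0.6029)
ω + α·dt = (-0.9534, -0.2684, -1.3518)
2q̇ = q⊗(0,ω) = (0.1291799, 1.3374522, 1.1179073, 0.3934669)
updated quaternion q' = (-0.6926, 0.5594, -0.3947, -0.2271)

p' = (1.5720, -1.7800, 1.8640)
q' = (-0.6926, 0.5594, -0.3947, -0.2271)
v' = (-1.4240, 1.5640, 0.6880)
ω' = (-0.9534, -0.2684, -1.3518)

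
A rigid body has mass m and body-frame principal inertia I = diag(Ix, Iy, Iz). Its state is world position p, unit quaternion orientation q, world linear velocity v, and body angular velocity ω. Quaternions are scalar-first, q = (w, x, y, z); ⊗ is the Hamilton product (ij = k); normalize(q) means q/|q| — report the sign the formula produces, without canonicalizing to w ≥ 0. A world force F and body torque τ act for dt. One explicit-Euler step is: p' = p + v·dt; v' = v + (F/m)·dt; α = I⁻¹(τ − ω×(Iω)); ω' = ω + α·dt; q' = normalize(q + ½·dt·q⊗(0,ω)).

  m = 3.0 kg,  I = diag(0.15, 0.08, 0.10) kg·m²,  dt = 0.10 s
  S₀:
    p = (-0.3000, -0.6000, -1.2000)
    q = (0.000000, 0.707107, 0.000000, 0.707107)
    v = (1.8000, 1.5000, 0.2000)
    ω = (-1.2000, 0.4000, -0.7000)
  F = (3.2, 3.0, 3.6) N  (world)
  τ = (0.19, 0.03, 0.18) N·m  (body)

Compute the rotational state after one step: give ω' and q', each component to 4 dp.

ω×(Iω) gyroscopic = (-0.0056, 0.0420, 0.0336)
α = I⁻¹(τ − ω×Iω) = (1.3040, -0.1500, 1.4640)
ω + α·dt = (-1.0696, 0.3850, -0.5536)
2q̇ = q⊗(0,ω) = (1.3435033, -0.2828428, -0.3535535, 0.2828428)
q + ½dt·q⊗(0,ω), renormalized = (0.0670, 0.6912, -0.0176, 0.7194)

ω' = (-1.0696, 0.3850, -0.5536)
q' = (0.0670, 0.6912, -0.0176, 0.7194)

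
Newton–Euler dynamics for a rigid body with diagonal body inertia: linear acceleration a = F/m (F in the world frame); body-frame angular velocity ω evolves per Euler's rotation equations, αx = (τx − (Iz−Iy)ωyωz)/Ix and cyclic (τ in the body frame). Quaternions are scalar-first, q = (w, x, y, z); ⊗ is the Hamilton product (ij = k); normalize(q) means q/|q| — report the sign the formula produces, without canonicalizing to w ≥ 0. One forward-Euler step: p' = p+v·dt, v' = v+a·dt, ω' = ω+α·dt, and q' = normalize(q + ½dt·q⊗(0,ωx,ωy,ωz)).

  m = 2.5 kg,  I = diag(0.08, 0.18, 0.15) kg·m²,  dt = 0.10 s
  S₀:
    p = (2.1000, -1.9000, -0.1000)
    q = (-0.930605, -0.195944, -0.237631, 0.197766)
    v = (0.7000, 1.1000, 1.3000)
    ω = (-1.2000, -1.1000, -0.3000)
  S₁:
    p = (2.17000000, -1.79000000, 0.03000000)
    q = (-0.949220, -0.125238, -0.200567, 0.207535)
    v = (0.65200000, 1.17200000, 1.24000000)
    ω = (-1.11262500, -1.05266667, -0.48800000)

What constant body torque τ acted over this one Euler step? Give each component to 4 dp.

ω₁ − ω₀ = (0.08737500, 0.04733333, -0.18800000)
ω₀×(Iω₀) = (-0.0099, -0.0252, 0.1320)
I·α + gyro = (0.0600, 0.0600, -0.1500)

τ = (0.0600, 0.0600, -0.1500)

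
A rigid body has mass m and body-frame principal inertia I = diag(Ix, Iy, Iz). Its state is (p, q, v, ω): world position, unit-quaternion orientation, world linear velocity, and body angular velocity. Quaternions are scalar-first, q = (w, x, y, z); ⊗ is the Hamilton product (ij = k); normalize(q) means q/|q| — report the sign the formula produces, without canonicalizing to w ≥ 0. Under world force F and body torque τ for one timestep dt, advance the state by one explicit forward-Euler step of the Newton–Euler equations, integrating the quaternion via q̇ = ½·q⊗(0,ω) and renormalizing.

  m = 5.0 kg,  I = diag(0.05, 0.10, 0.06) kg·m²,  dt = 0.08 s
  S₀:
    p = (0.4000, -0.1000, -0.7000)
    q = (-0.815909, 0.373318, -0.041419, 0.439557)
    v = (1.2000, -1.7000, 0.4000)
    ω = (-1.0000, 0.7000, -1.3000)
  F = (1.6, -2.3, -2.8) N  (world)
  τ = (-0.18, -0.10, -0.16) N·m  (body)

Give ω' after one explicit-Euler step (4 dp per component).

precession coupling ω×(Iω) = (0.0364, -0.0130, -0.0350)
α = I⁻¹(τ − ω×Iω) = (-4.3280, -0.8700, -2.0833)
new body rate ω' = (-1.3462, 0.6304, -1.4667)

ω' = (-1.3462, 0.6304, -1.4667)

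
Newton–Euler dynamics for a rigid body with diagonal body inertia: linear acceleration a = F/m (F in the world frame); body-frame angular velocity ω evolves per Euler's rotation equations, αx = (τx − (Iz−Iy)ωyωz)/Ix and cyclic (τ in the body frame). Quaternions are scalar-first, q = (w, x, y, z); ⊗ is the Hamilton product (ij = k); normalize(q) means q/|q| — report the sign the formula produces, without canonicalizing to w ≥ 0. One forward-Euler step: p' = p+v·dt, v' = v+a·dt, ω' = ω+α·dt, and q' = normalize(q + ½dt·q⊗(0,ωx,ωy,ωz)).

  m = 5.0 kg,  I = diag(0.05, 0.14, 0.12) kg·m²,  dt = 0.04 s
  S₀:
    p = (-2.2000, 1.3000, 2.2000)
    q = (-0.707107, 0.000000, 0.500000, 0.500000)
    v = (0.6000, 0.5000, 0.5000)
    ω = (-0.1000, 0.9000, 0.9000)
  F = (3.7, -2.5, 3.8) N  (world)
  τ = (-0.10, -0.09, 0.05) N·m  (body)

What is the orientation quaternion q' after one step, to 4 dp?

q' = (-0.7249, 0.0014, 0.4861, 0.4881)

q⊗(0,ω) = (-0.9000000, 0.0707107, -0.6863963, -0.5863963)
q + ½dt·q⊗(0,ω), renormalized = (-0.7249, 0.0014, 0.4861, 0.4881)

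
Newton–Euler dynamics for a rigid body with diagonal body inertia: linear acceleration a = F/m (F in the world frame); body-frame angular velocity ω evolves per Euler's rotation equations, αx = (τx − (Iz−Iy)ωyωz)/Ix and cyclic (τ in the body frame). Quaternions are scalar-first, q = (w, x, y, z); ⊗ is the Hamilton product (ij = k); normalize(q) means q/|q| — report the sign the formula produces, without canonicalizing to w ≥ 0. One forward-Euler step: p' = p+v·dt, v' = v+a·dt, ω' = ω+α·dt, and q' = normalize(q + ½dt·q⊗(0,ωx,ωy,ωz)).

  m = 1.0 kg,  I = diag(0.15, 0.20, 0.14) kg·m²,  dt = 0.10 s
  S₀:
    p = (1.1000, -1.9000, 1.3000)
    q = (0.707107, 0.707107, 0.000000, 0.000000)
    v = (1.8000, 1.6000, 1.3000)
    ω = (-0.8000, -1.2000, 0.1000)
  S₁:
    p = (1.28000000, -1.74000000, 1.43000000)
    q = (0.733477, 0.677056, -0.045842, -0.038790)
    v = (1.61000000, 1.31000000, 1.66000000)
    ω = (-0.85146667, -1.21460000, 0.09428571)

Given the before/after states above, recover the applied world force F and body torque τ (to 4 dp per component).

Δω = ω₁−ω₀ = (-0.05146667, -0.01460000, -0.00571429)
gyro term ω₀×Iω₀ = (0.0072, -0.0008, 0.0480)
I·α + gyro = (-0.0700, -0.0300, 0.0400)
v₁ − v₀ = (-0.19000000, -0.29000000, 0.36000000)
applied force F = (-1.9000, -2.9000, 3.6000)

F = (-1.9000, -2.9000, 3.6000)
τ = (-0.0700, -0.0300, 0.0400)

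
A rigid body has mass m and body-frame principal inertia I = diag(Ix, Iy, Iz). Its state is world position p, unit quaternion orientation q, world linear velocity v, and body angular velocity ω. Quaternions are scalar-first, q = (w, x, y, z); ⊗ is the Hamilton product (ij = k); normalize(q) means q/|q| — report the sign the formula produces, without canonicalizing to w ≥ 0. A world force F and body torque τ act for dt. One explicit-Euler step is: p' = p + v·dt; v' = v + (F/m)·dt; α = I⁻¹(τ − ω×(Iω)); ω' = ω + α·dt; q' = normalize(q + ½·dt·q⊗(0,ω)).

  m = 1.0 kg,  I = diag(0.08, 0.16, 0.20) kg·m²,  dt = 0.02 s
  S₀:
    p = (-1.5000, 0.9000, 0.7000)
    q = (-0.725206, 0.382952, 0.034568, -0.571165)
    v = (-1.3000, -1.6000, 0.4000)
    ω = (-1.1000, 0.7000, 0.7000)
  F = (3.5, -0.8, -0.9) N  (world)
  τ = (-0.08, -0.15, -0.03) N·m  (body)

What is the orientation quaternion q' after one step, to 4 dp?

q' = (-0.7172, 0.3951, 0.0331, -0.5731)

2q̇ = q⊗(0,ω) = (0.7968651, 1.2217397, -0.1474291, -0.2015530)
q' = normalize(q + ½dt·q⊗(0,ω)) = (-0.7172, 0.3951, 0.0331, -0.5731)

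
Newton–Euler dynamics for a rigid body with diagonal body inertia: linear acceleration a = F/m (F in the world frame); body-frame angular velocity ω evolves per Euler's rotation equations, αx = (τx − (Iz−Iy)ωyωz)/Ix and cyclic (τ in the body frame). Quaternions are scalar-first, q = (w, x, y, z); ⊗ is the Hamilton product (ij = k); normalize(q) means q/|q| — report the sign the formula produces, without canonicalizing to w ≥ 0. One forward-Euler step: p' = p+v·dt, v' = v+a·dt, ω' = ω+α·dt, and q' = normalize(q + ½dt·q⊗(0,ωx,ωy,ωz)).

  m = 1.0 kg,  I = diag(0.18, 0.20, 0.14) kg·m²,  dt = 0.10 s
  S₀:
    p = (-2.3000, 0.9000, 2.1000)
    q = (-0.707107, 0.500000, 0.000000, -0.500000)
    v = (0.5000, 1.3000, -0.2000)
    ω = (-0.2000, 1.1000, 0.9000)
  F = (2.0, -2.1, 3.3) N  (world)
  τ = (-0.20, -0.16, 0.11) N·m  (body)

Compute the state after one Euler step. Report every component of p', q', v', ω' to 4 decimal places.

a = (2.0000, -2.1000, 3.3000)
new position p' = (-2.2500, 1.0300, 2.0800)
v + (F/m)dt = (0.7000, 1.0900, 0.1300)
α = I⁻¹(τ − ω×Iω) = (-0.7811, -0.7640, 0.8171)
new body rate ω' = (-0.2781, 1.0236, 0.9817)
Hamilton product q⊗(0,ω) = (0.5500000, 0.6914214, -1.1278177, -0.0863963)
updated quaternion q' = (-0.6779, 0.5332, -0.0562, -0.5030)

p' = (-2.2500, 1.0300, 2.0800)
q' = (-0.6779, 0.5332, -0.0562, -0.5030)
v' = (0.7000, 1.0900, 0.1300)
ω' = (-0.2781, 1.0236, 0.9817)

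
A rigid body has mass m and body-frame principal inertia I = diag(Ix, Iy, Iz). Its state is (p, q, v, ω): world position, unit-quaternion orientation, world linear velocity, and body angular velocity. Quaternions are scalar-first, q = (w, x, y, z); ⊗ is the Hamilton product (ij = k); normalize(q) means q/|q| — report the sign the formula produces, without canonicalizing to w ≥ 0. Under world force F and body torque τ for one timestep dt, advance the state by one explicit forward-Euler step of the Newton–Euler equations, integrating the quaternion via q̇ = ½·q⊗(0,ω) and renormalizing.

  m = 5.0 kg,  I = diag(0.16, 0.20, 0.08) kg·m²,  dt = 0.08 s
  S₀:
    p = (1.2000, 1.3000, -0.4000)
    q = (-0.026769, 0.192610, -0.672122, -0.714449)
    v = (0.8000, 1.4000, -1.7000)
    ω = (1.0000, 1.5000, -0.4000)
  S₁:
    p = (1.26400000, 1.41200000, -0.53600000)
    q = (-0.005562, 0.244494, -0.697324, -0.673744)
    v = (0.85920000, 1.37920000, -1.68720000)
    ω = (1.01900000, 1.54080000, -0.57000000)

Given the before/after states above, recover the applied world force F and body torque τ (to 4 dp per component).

rate change Δω = (0.01900000, 0.04080000, -0.17000000)
applied torque τ = (0.1100, 0.0700, -0.1100)
v₁ − v₀ = (0.05920000, -0.02080000, 0.01280000)
F = m·Δv/dt = (3.7000, -1.3000, 0.8000)

F = (3.7000, -1.3000, 0.8000)
τ = (0.1100, 0.0700, -0.1100)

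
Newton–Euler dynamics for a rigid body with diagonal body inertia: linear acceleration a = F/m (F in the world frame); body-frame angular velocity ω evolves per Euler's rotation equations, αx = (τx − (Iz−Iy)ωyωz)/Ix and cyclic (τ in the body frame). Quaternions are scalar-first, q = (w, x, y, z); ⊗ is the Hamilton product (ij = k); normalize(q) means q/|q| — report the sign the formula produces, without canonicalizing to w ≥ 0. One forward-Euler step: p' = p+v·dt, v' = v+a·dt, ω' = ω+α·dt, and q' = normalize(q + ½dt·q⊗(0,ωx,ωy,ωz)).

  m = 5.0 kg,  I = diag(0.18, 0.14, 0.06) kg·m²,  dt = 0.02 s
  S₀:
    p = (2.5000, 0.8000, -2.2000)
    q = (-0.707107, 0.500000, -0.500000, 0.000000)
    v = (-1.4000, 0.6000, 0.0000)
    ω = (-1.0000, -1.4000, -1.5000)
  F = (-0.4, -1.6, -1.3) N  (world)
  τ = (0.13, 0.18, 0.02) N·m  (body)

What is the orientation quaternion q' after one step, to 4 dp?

q⊗(0,ω) = (-0.2000000, 1.4571070, 1.7399498, -0.1393395)
updated quaternion q' = (-0.7089, 0.5144, -0.4825, -0.0014)

q' = (-0.7089, 0.5144, -0.4825, -0.0014)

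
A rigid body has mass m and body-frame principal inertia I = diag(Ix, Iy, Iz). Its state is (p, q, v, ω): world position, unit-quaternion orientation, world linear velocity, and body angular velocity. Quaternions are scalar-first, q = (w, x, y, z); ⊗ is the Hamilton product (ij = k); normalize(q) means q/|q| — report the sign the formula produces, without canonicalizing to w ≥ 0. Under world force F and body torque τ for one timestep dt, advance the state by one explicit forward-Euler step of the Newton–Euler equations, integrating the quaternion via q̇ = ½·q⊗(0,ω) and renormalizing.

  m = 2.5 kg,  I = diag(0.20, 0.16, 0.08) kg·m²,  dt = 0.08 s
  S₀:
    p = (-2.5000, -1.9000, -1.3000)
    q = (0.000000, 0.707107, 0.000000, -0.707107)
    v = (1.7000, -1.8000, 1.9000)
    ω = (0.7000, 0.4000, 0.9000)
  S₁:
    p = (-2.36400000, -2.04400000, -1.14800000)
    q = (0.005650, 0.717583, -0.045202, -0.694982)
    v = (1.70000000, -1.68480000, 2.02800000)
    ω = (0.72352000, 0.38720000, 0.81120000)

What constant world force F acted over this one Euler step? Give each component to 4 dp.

F = (0.0000, 3.6000, 4.0000)

Δv = v₁−v₀ = (0.00000000, 0.11520000, 0.12800000)
m·(v₁−v₀)/dt = (0.0000, 3.6000, 4.0000)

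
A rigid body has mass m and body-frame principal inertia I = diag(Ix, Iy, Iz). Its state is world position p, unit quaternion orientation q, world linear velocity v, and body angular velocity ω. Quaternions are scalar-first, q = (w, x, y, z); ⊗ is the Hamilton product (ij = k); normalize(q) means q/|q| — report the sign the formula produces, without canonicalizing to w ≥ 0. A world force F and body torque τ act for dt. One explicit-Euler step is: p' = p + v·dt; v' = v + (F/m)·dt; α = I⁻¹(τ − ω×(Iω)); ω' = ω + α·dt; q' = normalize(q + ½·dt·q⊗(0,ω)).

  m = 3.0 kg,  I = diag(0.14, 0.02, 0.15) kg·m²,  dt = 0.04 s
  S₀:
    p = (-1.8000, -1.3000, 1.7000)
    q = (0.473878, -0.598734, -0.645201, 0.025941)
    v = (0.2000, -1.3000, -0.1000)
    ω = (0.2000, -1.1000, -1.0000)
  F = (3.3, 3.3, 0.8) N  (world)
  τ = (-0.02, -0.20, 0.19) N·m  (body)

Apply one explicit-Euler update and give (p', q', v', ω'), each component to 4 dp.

precession coupling ω×(Iω) = (0.1430, 0.0020, 0.0264)
angular accel α = (-1.1643, -10.1000, 1.0907)
ω + α·dt = (0.1534, -1.5040, -0.9564)
q⊗(0,ω) = (-0.5640333, 0.7685117, -1.1148116, 0.3137696)
q' = normalize(q + ½dt·q⊗(0,ω)) = (0.4624, -0.5831, -0.6672, 0.0322)
p' = p + v·dt = (-1.7920, -1.3520, 1.6960)
v + (F/m)dt = (0.2440, -1.2560, -0.0893)

p' = (-1.7920, -1.3520, 1.6960)
q' = (0.4624, -0.5831, -0.6672, 0.0322)
v' = (0.2440, -1.2560, -0.0893)
ω' = (0.1534, -1.5040, -0.9564)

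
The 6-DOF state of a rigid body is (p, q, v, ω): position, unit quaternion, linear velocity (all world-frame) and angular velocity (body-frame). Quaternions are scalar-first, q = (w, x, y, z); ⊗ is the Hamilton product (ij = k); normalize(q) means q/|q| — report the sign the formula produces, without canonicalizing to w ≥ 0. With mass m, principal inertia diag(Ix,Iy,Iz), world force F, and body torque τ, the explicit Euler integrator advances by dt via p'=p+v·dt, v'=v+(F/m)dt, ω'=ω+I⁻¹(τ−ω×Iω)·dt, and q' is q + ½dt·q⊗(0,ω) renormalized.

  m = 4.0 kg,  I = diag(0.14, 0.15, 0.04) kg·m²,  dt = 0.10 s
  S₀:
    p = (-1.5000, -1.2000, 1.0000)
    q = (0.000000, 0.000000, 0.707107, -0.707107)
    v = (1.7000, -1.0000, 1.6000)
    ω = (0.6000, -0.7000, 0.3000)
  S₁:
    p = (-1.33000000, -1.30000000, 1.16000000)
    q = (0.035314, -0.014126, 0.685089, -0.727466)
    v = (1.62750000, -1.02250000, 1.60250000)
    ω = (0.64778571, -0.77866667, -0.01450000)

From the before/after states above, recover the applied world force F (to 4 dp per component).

F = (-2.9000, -0.9000, 0.1000)

v₁ − v₀ = (-0.07250000, -0.02250000, 0.00250000)
F = m·Δv/dt = (-2.9000, -0.9000, 0.1000)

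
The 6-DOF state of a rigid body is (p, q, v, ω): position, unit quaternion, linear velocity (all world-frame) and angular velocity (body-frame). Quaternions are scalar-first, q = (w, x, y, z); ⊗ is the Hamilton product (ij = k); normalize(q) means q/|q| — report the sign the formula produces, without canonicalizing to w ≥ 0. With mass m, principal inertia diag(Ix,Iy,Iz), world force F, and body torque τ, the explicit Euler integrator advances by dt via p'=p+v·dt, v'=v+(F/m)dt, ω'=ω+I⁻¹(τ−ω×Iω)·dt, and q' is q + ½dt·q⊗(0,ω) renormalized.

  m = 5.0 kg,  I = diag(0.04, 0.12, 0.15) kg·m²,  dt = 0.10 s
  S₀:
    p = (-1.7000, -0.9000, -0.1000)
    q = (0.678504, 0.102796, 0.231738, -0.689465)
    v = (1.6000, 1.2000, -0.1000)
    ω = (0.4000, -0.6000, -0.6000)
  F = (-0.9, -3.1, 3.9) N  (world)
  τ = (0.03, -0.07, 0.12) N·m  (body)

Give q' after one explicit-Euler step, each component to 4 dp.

q' = (0.6620, 0.0886, 0.2005, -0.7168)

Hamilton product q⊗(0,ω) = (-0.3157546, -0.2813202, -0.6212108, -0.5614752)
q' = normalize(q + ½dt·q⊗(0,ω)) = (0.6620, 0.0886, 0.2005, -0.7168)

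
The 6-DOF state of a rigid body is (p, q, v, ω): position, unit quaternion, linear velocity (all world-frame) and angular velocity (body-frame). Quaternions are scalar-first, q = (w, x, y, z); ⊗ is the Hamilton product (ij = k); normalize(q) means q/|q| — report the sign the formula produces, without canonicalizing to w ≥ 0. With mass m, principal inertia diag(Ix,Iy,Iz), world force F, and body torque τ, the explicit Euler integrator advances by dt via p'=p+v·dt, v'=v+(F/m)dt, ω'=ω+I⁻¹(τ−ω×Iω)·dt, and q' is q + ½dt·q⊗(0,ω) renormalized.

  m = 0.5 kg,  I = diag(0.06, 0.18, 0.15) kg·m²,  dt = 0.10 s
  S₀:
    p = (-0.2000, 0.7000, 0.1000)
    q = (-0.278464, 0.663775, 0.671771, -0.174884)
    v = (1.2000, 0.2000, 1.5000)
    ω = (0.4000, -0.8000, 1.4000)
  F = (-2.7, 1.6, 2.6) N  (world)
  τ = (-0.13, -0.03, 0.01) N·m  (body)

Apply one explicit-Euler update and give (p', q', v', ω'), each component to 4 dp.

p' = (-0.0800, 0.7200, 0.2500)
q' = (-0.2518, 0.6958, 0.6308, -0.2336)
v' = (0.6600, 0.5200, 2.0200)
ω' = (0.1273, -0.7887, 1.4323)

α = I⁻¹(τ − ω×Iω) = (-2.7267, 0.1133, 0.3227)
ω + α·dt = (0.1273, -0.7887, 1.4323)
q⊗(0,ω) = (0.5167444, 0.6891866, -0.7764674, -1.1895780)
updated quaternion q' = (-0.2518, 0.6958, 0.6308, -0.2336)
p + v·dt = (-0.0800, 0.7200, 0.2500)
v + (F/m)dt = (0.6600, 0.5200, 2.0200)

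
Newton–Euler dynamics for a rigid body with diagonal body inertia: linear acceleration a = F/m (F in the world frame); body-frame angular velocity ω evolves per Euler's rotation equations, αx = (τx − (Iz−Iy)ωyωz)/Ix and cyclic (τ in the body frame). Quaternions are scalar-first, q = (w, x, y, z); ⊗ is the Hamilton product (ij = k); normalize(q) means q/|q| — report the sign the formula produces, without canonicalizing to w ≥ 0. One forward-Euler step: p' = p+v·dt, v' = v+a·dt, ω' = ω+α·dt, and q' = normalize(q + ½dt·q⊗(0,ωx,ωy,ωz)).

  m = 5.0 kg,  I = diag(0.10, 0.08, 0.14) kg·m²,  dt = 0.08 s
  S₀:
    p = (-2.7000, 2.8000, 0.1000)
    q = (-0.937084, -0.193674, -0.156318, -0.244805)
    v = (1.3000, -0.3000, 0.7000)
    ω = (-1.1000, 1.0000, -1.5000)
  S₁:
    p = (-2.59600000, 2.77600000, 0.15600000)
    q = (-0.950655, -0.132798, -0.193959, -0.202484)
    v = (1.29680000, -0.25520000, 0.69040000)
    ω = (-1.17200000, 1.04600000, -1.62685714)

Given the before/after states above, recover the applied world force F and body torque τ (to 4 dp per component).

v₁ − v₀ = (-0.00320000, 0.04480000, -0.00960000)
F = m·Δv/dt = (-0.2000, 2.8000, -0.6000)
Δω = ω₁−ω₀ = (-0.07200000, 0.04600000, -0.12685714)
precession coupling = (-0.0900, -0.0660, 0.0220)
τ = I·(Δω/dt) + ω₀×(Iω₀) = (-0.1800, -0.0200, -0.2000)

F = (-0.2000, 2.8000, -0.6000)
τ = (-0.1800, -0.0200, -0.2000)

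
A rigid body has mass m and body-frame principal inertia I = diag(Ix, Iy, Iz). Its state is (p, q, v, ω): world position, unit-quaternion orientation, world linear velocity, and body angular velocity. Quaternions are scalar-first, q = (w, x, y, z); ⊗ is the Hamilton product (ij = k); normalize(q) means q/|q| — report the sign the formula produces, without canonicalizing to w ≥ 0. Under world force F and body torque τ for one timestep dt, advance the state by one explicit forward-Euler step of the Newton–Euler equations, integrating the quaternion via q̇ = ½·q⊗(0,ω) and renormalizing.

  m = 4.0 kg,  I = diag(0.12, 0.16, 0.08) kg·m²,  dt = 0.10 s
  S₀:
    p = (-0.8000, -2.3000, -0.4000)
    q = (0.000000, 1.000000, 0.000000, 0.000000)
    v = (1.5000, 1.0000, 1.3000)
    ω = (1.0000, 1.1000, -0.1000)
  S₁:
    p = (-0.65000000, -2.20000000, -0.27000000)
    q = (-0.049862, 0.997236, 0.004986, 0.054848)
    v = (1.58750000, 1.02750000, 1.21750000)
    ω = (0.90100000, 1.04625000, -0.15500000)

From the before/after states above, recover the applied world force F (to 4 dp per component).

F = (3.5000, 1.1000, -3.3000)

v₁ − v₀ = (0.08750000, 0.02750000, -0.08250000)
F = m·Δv/dt = (3.5000, 1.1000, -3.3000)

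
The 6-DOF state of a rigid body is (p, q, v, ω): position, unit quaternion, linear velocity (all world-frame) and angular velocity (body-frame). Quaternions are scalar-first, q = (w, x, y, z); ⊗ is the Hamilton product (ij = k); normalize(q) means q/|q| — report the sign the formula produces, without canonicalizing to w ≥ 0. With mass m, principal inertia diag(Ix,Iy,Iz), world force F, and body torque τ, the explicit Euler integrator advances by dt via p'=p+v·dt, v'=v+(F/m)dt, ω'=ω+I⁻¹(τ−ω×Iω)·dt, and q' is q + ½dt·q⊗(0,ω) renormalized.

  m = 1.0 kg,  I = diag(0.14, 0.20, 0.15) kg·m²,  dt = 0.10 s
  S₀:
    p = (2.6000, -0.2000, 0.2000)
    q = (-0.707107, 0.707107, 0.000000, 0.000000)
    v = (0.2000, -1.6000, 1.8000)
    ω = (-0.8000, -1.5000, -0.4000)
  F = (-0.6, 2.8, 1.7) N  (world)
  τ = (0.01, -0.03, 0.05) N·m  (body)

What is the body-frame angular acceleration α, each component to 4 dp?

α = (0.2857, -0.1340, -0.1467)

ω×(Iω) gyroscopic = (-0.0300, -0.0032, 0.0720)
α = I⁻¹(τ − ω×Iω) = (0.2857, -0.1340, -0.1467)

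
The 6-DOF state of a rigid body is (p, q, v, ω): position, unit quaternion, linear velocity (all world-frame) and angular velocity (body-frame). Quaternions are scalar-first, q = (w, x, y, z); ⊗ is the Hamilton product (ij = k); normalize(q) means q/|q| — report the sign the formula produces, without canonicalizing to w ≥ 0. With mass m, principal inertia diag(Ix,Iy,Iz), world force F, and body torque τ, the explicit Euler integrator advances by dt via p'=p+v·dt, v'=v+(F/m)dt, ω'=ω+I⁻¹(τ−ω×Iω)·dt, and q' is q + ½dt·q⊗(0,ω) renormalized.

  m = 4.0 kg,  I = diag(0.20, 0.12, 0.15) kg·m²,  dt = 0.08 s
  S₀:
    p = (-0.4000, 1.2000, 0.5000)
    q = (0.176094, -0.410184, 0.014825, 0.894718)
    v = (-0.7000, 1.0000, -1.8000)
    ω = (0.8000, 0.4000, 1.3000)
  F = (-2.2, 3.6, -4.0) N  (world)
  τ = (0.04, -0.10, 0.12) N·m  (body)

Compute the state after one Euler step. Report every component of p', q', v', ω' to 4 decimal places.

p' = (-0.4560, 1.2800, 0.3560)
q' = (0.1422, -0.4173, 0.0675, 0.8951)
v' = (-0.7440, 1.0720, -1.8800)
ω' = (0.8098, 0.2987, 1.3777)

ω×(Iω) gyroscopic = (0.0156, 0.0520, -0.0256)
(τ − ω×Iω)/I = (0.1220, -1.2667, 0.9707)
new body rate ω' = (0.8098, 0.2987, 1.3777)
q⊗(0,ω) = (-0.8409162, -0.1977395, 1.3194512, 0.0529886)
q' = normalize(q + ½dt·q⊗(0,ω)) = (0.1422, -0.4173, 0.0675, 0.8951)
new position p' = (-0.4560, 1.2800, 0.3560)
v' = v + a·dt = (-0.7440, 1.0720, -1.8800)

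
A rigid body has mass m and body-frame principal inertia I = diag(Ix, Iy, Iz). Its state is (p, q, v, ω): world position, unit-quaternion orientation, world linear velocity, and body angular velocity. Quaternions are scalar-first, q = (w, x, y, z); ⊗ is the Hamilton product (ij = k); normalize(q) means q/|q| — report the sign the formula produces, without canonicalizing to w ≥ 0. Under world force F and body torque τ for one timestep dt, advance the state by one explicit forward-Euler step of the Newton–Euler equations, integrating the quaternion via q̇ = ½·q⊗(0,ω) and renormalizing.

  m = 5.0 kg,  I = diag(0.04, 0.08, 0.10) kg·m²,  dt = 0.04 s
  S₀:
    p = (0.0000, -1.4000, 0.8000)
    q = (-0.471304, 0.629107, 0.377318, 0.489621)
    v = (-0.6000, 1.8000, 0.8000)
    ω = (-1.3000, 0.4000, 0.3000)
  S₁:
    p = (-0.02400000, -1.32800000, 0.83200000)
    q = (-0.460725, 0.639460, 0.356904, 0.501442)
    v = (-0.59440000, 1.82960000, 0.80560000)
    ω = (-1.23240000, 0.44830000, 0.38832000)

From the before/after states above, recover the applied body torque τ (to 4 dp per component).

Δω = ω₁−ω₀ = (0.06760000, 0.04830000, 0.08832000)
ω₀×(Iω₀) = (0.0024, 0.0234, -0.0208)
I·α + gyro = (0.0700, 0.1200, 0.2000)

τ = (0.0700, 0.1200, 0.2000)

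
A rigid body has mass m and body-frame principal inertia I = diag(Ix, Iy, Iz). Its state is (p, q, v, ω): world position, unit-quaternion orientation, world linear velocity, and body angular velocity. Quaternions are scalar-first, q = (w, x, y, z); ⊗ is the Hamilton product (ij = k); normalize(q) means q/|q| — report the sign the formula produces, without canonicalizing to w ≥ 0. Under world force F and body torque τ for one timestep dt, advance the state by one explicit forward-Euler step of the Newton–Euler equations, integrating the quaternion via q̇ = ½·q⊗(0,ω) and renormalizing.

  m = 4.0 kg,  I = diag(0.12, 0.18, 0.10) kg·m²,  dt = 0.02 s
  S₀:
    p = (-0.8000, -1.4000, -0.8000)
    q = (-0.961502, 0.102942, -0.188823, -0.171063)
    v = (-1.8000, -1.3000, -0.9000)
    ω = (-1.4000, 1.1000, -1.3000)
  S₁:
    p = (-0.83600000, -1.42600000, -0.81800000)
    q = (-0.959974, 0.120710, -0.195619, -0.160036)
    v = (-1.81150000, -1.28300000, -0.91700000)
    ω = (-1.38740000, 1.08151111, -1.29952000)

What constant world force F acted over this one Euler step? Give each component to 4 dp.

F = (-2.3000, 3.4000, -3.4000)

v₁ − v₀ = (-0.01150000, 0.01700000, -0.01700000)
m·(v₁−v₀)/dt = (-2.3000, 3.4000, -3.4000)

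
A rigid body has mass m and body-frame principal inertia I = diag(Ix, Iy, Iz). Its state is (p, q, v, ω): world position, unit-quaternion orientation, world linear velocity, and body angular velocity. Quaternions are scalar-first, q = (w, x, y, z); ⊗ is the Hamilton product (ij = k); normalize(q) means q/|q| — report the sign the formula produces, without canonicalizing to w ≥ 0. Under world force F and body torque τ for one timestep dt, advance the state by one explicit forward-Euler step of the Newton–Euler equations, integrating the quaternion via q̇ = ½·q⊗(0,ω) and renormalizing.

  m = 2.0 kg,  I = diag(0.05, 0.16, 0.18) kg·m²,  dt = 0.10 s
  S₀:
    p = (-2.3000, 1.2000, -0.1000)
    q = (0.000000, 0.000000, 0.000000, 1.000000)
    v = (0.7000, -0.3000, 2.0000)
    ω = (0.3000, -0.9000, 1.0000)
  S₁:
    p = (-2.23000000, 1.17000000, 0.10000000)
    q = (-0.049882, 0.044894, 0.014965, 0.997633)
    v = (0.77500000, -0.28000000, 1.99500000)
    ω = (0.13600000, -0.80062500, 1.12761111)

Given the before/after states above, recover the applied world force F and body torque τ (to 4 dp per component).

F = (1.5000, 0.4000, -0.1000)
τ = (-0.1000, 0.1200, 0.2000)

rate change Δω = (-0.16400000, 0.09937500, 0.12761111)
applied torque τ = (-0.1000, 0.1200, 0.2000)
v₁ − v₀ = (0.07500000, 0.02000000, -0.00500000)
F = m·Δv/dt = (1.5000, 0.4000, -0.1000)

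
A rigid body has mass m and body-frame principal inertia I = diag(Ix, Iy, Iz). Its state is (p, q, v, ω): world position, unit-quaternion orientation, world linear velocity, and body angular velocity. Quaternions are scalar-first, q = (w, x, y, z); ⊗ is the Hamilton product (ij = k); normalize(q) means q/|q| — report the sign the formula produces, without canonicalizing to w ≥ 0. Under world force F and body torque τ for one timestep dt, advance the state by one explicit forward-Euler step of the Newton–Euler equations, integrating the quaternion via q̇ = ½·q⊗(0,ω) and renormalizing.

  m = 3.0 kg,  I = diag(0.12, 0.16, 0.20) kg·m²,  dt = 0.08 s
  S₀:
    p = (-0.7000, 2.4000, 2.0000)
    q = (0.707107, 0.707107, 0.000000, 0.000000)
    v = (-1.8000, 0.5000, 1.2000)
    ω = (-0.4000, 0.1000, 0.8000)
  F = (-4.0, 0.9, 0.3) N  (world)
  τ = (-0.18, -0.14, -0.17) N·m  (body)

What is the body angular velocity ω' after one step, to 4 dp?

ω' = (-0.5221, 0.0172, 0.7326)

α = I⁻¹(τ − ω×Iω) = (-1.5267, -1.0350, -0.8420)
ω + α·dt = (-0.5221, 0.0172, 0.7326)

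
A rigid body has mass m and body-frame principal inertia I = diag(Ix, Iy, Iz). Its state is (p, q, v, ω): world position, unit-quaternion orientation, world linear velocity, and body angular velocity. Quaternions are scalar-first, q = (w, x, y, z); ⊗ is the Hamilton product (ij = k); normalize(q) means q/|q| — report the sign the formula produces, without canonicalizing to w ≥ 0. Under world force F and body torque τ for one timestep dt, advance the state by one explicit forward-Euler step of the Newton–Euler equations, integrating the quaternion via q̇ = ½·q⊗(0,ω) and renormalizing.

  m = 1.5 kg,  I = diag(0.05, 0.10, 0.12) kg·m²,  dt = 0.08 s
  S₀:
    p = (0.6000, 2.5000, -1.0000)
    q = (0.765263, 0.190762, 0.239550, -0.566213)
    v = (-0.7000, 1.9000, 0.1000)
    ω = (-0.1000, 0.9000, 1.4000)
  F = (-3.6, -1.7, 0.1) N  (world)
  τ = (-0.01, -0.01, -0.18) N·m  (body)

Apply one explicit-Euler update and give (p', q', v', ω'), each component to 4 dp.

p' = (0.5440, 2.6520, -0.9920)
q' = (0.7874, 0.2210, 0.2581, -0.5144)
v' = (-0.8920, 1.8093, 0.1053)
ω' = (-0.1563, 0.8842, 1.2830)

gyro term ω×Iω = (0.0252, 0.0098, -0.0045)
(τ − ω×Iω)/I = (-0.7040, -0.1980, -1.4625)
ω' = ω + α·dt = (-0.1563, 0.8842, 1.2830)
q⊗(0,ω) = (0.5961794, 0.7684354, 0.4782912, 1.2670090)
updated quaternion q' = (0.7874, 0.2210, 0.2581, -0.5144)
a = F/m = (-2.4000, -1.1333, 0.0667)
p + v·dt = (0.5440, 2.6520, -0.9920)
v + (F/m)dt = (-0.8920, 1.8093, 0.1053)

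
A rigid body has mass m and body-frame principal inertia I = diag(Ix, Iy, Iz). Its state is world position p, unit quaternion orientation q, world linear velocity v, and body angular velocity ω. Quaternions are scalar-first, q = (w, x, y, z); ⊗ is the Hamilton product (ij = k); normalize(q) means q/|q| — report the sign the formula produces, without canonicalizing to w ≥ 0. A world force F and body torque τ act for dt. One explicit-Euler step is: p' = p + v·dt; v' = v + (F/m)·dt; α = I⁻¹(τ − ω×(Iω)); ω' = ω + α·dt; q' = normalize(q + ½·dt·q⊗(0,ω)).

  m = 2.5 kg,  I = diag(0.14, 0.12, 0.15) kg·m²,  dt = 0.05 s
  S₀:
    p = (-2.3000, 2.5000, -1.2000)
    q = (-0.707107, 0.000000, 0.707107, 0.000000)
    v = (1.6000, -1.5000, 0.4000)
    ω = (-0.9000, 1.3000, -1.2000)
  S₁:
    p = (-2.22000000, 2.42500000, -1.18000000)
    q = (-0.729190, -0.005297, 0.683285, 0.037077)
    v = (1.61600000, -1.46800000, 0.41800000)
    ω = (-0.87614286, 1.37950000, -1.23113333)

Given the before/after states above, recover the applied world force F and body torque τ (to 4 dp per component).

rate change Δω = (0.02385714, 0.07950000, -0.03113333)
gyro term ω₀×Iω₀ = (-0.0468, -0.0108, 0.0234)
I·α + gyro = (0.0200, 0.1800, -0.0700)
v₁ − v₀ = (0.01600000, 0.03200000, 0.01800000)
F = m·Δv/dt = (0.8000, 1.6000, 0.9000)

F = (0.8000, 1.6000, 0.9000)
τ = (0.0200, 0.1800, -0.0700)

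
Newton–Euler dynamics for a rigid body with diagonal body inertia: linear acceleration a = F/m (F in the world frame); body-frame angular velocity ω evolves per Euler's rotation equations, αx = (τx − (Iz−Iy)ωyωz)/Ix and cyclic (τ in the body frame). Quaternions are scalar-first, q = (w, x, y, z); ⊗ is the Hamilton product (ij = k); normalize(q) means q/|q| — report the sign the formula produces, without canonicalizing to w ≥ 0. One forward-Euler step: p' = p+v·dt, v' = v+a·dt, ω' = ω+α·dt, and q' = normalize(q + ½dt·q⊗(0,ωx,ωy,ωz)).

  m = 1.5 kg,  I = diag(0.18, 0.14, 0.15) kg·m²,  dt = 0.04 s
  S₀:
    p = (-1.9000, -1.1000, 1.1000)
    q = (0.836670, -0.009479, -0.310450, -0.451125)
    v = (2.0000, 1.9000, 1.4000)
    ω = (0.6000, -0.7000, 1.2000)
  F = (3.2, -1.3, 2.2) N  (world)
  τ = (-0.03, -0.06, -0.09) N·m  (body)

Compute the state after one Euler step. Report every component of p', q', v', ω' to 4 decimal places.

a = (2.1333, -0.8667, 1.4667)
p + v·dt = (-1.8200, -1.0240, 1.1560)
v + (F/m)dt = (2.0853, 1.8653, 1.4587)
precession coupling ω×(Iω) = (-0.0084, 0.0216, 0.0168)
angular accel α = (-0.1200, -0.5829, -0.7120)
ω + α·dt = (0.5952, -0.7233, 1.1715)
q⊗(0,ω) = (0.3297224, -0.1863255, -0.8449692, 1.1969093)
q + ½dt·q⊗(0,ω), renormalized = (0.8429, -0.0132, -0.3272, -0.4270)

p' = (-1.8200, -1.0240, 1.1560)
q' = (0.8429, -0.0132, -0.3272, -0.4270)
v' = (2.0853, 1.8653, 1.4587)
ω' = (0.5952, -0.7233, 1.1715)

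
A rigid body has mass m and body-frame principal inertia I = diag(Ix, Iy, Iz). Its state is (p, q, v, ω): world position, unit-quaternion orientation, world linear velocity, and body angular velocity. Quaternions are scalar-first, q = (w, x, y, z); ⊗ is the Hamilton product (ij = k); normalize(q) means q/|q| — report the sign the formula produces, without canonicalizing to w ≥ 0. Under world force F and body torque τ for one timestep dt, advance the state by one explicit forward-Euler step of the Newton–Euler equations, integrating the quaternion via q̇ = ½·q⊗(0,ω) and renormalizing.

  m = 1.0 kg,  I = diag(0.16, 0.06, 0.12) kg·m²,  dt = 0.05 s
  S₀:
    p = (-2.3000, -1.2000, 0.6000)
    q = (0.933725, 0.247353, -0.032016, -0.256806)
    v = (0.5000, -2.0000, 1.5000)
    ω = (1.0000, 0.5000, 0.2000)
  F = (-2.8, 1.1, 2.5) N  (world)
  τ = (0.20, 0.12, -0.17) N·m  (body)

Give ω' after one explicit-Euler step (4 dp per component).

precession coupling ω×(Iω) = (0.0060, 0.0080, -0.0500)
angular accel α = (1.2125, 1.8667, -1.0000)
ω + α·dt = (1.0606, 0.5933, 0.1500)

ω' = (1.0606, 0.5933, 0.1500)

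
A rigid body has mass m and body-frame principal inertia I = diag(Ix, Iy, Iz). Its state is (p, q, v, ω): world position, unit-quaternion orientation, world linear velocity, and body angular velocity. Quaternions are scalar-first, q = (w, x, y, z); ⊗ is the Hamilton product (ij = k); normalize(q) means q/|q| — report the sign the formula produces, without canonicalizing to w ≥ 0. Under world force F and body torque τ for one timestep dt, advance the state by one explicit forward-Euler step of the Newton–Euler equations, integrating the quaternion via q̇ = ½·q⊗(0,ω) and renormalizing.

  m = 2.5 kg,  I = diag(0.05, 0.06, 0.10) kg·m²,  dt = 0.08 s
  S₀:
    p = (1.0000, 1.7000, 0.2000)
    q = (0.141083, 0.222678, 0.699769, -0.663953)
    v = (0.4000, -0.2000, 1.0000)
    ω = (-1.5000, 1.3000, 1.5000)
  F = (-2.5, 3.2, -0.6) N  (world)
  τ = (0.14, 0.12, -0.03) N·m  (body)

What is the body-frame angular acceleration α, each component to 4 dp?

α = (1.2400, 0.1250, -0.1050)

precession coupling ω×(Iω) = (0.0780, 0.1125, -0.0195)
(τ − ω×Iω)/I = (1.2400, 0.1250, -0.1050)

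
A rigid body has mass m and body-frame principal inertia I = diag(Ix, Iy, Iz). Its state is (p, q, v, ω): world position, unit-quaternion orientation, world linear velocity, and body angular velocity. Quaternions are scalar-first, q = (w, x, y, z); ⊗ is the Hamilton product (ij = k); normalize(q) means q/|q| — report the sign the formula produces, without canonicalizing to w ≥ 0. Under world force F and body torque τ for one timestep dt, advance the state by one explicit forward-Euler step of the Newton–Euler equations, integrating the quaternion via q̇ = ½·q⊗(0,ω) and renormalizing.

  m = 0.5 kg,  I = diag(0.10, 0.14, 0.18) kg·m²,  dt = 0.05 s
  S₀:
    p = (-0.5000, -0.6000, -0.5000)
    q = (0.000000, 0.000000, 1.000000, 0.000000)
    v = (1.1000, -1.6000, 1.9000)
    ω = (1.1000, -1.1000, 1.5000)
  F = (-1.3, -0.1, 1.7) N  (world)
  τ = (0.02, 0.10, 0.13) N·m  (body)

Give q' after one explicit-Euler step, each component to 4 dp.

q' = (0.0275, 0.0374, 0.9985, -0.0275)

2q̇ = q⊗(0,ω) = (1.1000000, 1.5000000, 0.0000000, -1.1000000)
q + ½dt·q⊗(0,ω), renormalized = (0.0275, 0.0374, 0.9985, -0.0275)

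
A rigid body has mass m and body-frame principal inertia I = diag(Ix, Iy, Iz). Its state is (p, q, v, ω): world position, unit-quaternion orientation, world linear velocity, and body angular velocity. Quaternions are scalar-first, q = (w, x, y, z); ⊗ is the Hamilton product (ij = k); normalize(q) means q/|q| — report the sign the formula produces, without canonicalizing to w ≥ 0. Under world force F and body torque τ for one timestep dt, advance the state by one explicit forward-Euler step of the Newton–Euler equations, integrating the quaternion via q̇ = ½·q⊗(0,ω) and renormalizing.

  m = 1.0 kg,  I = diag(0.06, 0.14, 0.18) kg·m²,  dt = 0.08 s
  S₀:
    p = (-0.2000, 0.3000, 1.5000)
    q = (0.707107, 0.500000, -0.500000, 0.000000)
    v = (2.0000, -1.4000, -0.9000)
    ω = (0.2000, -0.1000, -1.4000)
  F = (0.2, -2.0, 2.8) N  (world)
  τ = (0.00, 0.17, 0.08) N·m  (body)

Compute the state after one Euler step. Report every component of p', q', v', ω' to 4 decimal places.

precession coupling ω×(Iω) = (0.0056, 0.0336, -0.0016)
angular accel α = (-0.0933, 0.9743, 0.4533)
new body rate ω' = (0.1925, -0.0221, -1.3637)
q⊗(0,ω) = (-0.1500000, 0.8414214, 0.6292893, -0.9399498)
q + ½dt·q⊗(0,ω), renormalized = (0.7000, 0.5328, -0.4741, -0.0375)
a = F/m = (0.2000, -2.0000, 2.8000)
p + v·dt = (-0.0400, 0.1880, 1.4280)
v' = v + a·dt = (2.0160, -1.5600, -0.6760)

p' = (-0.0400, 0.1880, 1.4280)
q' = (0.7000, 0.5328, -0.4741, -0.0375)
v' = (2.0160, -1.5600, -0.6760)
ω' = (0.1925, -0.0221, -1.3637)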